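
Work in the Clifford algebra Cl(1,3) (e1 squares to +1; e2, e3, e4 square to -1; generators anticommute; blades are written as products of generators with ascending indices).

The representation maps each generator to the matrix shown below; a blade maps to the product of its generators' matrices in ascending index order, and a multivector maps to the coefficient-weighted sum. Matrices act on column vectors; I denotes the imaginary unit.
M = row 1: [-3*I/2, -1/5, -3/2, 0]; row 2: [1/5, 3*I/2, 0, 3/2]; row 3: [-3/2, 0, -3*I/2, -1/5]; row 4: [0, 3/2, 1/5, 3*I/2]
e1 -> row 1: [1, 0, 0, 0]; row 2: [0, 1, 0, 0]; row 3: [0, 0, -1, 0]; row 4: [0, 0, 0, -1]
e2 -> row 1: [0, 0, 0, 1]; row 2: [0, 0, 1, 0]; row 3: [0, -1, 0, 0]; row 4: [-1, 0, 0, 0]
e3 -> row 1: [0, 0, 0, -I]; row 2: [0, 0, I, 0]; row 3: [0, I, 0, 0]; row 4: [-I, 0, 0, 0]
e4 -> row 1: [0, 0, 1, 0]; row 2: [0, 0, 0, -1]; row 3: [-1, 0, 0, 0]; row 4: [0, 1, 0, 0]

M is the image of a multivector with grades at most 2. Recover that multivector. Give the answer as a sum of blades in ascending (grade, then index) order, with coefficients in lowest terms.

Method: the blade images are trace-orthogonal — tr(rho(e_A) rho(e_B)^-1) = 4 if A = B and 0 otherwise — and rho(e_A)^-1 = (e_A)^2 * rho(e_A) with (e_A)^2 = +1 or -1, so the coefficient of e_A in the preimage is (e_A)^2 * tr(M rho(e_A))/4.
Nonzero projections over blades of grade <= 2: e1 e4: (e1 e4)^2 = +1, tr(M rho(e1 e4)) = -6, coefficient -3/2; e2 e3: (e2 e3)^2 = -1, tr(M rho(e2 e3)) = -6, coefficient 3/2; e2 e4: (e2 e4)^2 = -1, tr(M rho(e2 e4)) = 4/5, coefficient -1/5. Every other blade of grade <= 2 projects to 0.
Answer: -3/2*e1 e4 + 3/2*e2 e3 - 1/5*e2 e4


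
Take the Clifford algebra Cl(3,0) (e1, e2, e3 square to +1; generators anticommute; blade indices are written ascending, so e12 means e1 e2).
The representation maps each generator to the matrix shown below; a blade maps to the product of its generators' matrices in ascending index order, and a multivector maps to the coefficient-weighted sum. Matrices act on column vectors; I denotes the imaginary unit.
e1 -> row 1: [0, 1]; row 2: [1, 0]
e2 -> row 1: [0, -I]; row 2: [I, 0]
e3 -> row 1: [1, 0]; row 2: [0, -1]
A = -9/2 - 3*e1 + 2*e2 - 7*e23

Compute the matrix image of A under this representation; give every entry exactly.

Bivector images (products of the table entries): rho(e23) = rho(e2)rho(e3) = row 1: [0, I]; row 2: [I, 0].
M = (-9/2)*1 + (-3)*rho(e1) + (2)*rho(e2) + (-7)*rho(e23), summed entrywise (1 is the identity matrix):
Answer: row 1: [-9/2, -3 - 9*I]; row 2: [-3 - 5*I, -9/2]


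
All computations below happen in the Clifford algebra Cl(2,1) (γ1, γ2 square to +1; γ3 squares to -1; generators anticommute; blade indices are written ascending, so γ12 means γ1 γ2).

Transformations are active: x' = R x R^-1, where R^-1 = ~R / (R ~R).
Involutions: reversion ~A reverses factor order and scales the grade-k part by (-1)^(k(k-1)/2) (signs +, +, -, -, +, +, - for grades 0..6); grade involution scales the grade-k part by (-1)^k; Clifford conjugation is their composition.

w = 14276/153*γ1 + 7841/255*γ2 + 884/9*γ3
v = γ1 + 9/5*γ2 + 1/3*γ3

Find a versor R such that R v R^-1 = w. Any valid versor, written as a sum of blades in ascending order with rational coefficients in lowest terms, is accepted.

Key observation: q(v) = q(w) = 929/225 (sandwiches preserve the norm), so R = v + w = 14429/153*γ1 + 1660/51*γ2 + 887/9*γ3 works whenever it is invertible — the component of v along it is kept and (v - w)/2 reverses, sending v to w.
Answer: 14429/153*γ1 + 1660/51*γ2 + 887/9*γ3


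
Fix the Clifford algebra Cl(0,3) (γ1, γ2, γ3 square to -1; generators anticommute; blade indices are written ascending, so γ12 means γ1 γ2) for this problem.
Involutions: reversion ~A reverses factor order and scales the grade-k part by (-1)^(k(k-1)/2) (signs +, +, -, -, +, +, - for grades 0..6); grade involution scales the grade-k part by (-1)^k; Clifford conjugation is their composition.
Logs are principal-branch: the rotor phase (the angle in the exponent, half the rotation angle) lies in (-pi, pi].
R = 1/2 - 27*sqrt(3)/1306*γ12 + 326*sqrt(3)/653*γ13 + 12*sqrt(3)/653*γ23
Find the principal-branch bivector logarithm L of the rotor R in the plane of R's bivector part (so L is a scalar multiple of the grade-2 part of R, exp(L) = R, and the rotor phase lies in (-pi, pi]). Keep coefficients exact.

The scalar part of R is 1/2, so the principal-branch rotor phase is pinned; divide the bivector part by its sine to get the unit plane — L is the phase times that plane.
Concretely: cos(phase) = 1/2 gives phase = ±pi/3, and since phase/sin(phase) is even the sign is immaterial: L = (phase/sin(phase)) * <R>_2 = (2*sqrt(3)*pi/9) * <R>_2.
Answer: -9*pi/653*γ12 + 652*pi/1959*γ13 + 8*pi/653*γ23


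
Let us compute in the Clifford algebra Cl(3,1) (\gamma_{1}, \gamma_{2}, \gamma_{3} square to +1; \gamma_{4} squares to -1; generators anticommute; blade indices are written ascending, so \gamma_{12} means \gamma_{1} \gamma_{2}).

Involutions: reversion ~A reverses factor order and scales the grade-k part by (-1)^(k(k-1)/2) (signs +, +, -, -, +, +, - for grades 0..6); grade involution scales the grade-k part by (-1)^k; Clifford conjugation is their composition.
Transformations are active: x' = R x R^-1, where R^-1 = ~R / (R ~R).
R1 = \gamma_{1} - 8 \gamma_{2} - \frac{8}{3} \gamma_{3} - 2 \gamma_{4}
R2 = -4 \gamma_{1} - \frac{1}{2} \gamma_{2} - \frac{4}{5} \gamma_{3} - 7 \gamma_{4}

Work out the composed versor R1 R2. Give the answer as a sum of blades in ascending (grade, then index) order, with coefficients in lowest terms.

Distribute over the terms of R1 (each basis-blade product reordered to ascending indices, repeated generators contracted through their squares):
(\gamma_{1}) R2 = -4 - \frac{1}{2} \gamma_{12} - \frac{4}{5} \gamma_{13} - 7 \gamma_{14}
(-8 \gamma_{2}) R2 = 4 - 32 \gamma_{12} + \frac{32}{5} \gamma_{23} + 56 \gamma_{24}
(-\frac{8}{3} \gamma_{3}) R2 = \frac{32}{15} - \frac{32}{3} \gamma_{13} - \frac{4}{3} \gamma_{23} + \frac{56}{3} \gamma_{34}
(-2 \gamma_{4}) R2 = -14 - 8 \gamma_{14} - \gamma_{24} - \frac{8}{5} \gamma_{34}
Summing the partial products and collecting blades:
Answer: -\frac{178}{15} - \frac{65}{2} \gamma_{12} - \frac{172}{15} \gamma_{13} - 15 \gamma_{14} + \frac{76}{15} \gamma_{23} + 55 \gamma_{24} + \frac{256}{15} \gamma_{34}


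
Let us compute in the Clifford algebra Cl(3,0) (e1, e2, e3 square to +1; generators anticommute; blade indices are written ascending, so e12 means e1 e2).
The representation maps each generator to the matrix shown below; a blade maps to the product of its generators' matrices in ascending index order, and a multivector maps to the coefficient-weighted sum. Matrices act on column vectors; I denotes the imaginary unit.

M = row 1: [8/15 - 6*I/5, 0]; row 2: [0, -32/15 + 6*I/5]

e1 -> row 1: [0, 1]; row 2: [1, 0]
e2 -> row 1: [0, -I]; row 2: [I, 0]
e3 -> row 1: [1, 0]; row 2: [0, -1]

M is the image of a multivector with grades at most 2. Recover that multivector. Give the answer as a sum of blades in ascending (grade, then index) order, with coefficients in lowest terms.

Method: 1, rho(e1), rho(e2), rho(e3) form a trace-orthogonal basis of the 2x2 complex matrices (tr(X Y) = 2 if X = Y, else 0), so M = m0*1 + m1*rho(e1) + m2*rho(e2) + m3*rho(e3) with m0 = tr(M)/2 = -4/5, m1 = tr(M rho(e1))/2 = 0, m2 = tr(M rho(e2))/2 = 0, m3 = tr(M rho(e3))/2 = 4/3 - 6*I/5.
Multiplying table entries, the bivector images are rho(e12) = I*rho(e3), rho(e13) = -I*rho(e2), rho(e23) = I*rho(e1); with real blade coefficients the real parts of m0..m3 are the coefficients of 1, e1, e2, e3 and the imaginary parts give the bivectors (e23: Im m1, e13: -Im m2, e12: Im m3).
Answer: -4/5 + 4/3*e3 - 6/5*e12


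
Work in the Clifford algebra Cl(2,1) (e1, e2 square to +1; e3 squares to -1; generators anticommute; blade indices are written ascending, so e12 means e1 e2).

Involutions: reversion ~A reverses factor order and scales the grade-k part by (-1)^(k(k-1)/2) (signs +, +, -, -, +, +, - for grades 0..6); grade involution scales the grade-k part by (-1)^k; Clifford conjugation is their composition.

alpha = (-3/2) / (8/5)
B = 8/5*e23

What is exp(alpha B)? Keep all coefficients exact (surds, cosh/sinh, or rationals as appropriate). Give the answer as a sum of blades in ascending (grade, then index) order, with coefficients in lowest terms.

B^2 = (8/5)^2*(e23)^2 = 64/25*(+1) = 64/25 (a basis 2-blade squares to minus the product of its generators' squares).
B^2 = 64/25 — the series telescopes hyperbolically here: l = 8/5, alpha*l = -3/2, so exp(alpha B) = cosh(-3/2) + (sinh(-3/2)/(8/5))*B = cosh(3/2) + (-5*sinh(3/2)/8)*B.
Answer: cosh(3/2) - sinh(3/2)*e23


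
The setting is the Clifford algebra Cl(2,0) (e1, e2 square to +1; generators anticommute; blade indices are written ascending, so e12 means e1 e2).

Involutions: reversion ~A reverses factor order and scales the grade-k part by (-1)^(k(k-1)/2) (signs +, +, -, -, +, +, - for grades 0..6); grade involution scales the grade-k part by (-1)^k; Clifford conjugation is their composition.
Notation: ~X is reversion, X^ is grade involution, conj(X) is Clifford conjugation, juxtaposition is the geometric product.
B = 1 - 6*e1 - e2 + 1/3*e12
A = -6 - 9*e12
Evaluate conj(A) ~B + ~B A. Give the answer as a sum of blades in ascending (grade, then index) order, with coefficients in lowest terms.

first term: -3 + 27*e1 + 60*e2 + 11*e12
second term: -9 + 27*e1 + 60*e2 - 7*e12
Answer: -12 + 54*e1 + 120*e2 + 4*e12


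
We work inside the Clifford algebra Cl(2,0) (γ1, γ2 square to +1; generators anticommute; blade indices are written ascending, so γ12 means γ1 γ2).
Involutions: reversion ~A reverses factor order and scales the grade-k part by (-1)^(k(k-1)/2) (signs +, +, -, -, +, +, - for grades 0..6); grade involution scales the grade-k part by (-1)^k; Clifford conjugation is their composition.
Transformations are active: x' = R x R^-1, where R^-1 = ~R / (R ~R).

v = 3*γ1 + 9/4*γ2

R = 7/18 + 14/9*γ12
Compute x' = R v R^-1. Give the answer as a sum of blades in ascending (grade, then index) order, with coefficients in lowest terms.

~R = 7/18 - 14/9*γ12, and R ~R = 833/324, so R^-1 = ~R / (833/324).
R v = 14/3*γ1 - 91/24*γ2
Answer: -27/17*γ1 - 231/68*γ2


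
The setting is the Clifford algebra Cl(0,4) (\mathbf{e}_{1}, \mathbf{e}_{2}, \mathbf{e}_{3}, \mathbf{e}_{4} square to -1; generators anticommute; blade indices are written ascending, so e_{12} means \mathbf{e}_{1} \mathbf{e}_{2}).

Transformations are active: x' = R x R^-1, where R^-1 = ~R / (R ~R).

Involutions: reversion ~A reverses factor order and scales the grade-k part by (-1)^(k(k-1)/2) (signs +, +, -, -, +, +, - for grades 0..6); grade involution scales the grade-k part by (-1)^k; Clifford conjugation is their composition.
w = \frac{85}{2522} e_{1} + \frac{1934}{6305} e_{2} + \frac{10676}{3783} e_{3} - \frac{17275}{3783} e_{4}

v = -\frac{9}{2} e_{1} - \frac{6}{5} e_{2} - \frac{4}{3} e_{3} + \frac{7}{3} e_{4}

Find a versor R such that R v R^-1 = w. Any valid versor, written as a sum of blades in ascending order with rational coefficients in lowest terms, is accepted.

Since q(v) = q(w) = -\frac{26021}{900}, the sum R = v + w = -\frac{5632}{1261} e_{1} - \frac{5632}{6305} e_{2} + \frac{5632}{3783} e_{3} - \frac{2816}{1261} e_{4} does the job whenever invertible.
Answer: -\frac{5632}{1261} e_{1} - \frac{5632}{6305} e_{2} + \frac{5632}{3783} e_{3} - \frac{2816}{1261} e_{4}


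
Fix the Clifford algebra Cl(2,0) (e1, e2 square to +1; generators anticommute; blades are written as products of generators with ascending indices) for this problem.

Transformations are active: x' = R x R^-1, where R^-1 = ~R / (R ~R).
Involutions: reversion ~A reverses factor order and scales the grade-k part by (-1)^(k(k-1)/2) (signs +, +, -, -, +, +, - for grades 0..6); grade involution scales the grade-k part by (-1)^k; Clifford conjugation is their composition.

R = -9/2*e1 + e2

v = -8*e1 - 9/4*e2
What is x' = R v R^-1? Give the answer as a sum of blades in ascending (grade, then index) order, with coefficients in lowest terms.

~R = -9/2*e1 + e2, and R ~R = 85/4, so R^-1 = ~R / (85/4).
R v = 135/4 + 145/8*e1 e2
Answer: -107/17*e1 + 369/68*e2


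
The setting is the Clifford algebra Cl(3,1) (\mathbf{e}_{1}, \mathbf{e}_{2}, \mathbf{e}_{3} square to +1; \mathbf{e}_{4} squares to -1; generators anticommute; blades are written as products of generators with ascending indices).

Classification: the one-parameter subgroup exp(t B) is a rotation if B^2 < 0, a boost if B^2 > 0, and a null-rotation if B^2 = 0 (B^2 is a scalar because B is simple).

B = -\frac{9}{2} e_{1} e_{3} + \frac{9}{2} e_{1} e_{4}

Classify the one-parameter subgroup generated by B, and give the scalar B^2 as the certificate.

B^2 term by term: the squares give (-\frac{9}{2})^2*(e_{1} e_{3})^2 + (\frac{9}{2})^2*(e_{1} e_{4})^2 = \frac{81}{4}*(-1) + \frac{81}{4}*(+1) = 0 (each basis 2-blade squares to minus the product of its generators' squares); cross terms between blades sharing an index anticommute and cancel. So B^2 = 0.
Answer: null-rotation, certificate B^2 = 0. Check the certificate: B^2 = 0, and that sign is decisive whatever form B takes.


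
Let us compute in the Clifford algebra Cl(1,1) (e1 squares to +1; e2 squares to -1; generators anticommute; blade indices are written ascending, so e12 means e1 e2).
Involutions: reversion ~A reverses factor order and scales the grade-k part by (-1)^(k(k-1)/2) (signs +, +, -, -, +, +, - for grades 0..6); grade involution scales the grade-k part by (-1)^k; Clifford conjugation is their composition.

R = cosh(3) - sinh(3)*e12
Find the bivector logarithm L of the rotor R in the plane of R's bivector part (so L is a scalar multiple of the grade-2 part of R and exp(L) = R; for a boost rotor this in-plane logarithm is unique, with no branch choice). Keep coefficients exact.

The scalar part of R is cosh(3), giving the rapidity magnitude (cosh is even); the bivector part supplies orientation, its quotient by sinh of the rapidity is the plane, and L = rapidity * plane — unique in that plane, since flipping both signs leaves L unchanged.
Concretely: cosh(rapidity) = cosh(3) gives rapidity = ±3, and since rapidity/sinh(rapidity) is even the sign is immaterial: L = (rapidity/sinh(rapidity)) * <R>_2 = (3/sinh(3)) * <R>_2.
Answer: -3*e12


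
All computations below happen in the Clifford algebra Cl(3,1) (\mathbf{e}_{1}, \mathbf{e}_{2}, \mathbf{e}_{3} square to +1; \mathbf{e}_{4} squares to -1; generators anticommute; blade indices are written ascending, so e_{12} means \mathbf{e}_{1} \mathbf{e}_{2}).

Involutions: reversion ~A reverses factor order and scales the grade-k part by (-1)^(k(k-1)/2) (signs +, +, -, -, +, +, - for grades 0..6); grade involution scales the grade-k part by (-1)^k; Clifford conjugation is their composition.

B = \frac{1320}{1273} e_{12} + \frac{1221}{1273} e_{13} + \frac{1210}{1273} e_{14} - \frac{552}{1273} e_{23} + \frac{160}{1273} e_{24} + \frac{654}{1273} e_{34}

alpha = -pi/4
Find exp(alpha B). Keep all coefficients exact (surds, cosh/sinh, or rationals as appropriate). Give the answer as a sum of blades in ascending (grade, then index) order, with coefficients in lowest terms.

B^2 term by term: the squares give (\frac{1320}{1273})^2*(e_{12})^2 + (\frac{1221}{1273})^2*(e_{13})^2 + (\frac{1210}{1273})^2*(e_{14})^2 + (-\frac{552}{1273})^2*(e_{23})^2 + (\frac{160}{1273})^2*(e_{24})^2 + (\frac{654}{1273})^2*(e_{34})^2 = \frac{1742400}{1620529}*(-1) + \frac{1490841}{1620529}*(-1) + \frac{1464100}{1620529}*(+1) + \frac{304704}{1620529}*(-1) + \frac{25600}{1620529}*(+1) + \frac{427716}{1620529}*(+1) = -1 (each basis 2-blade squares to minus the product of its generators' squares); cross terms between blades sharing an index anticommute and cancel; the commuting (index-disjoint) pairs give grade-4 terms 2*c*c'*(blade product), which cancel blade by blade — e_{1234}: \frac{1726560}{1620529} - \frac{390720}{1620529} - \frac{1335840}{1620529} = 0 — confirming B is simple. So B^2 = -1.
B^2 = -1 — B^2 < 0, so the exponential closes trigonometrically: l = 1, alpha*l = - \frac{\pi}{4}, so exp(alpha B) = cos(- \frac{\pi}{4}) + (sin(- \frac{\pi}{4})/1)*B = \frac{\sqrt{2}}{2} + (- \frac{\sqrt{2}}{2})*B.
Answer: \frac{\sqrt{2}}{2} - \frac{660 \sqrt{2}}{1273} e_{12} - \frac{1221 \sqrt{2}}{2546} e_{13} - \frac{605 \sqrt{2}}{1273} e_{14} + \frac{276 \sqrt{2}}{1273} e_{23} - \frac{80 \sqrt{2}}{1273} e_{24} - \frac{327 \sqrt{2}}{1273} e_{34}


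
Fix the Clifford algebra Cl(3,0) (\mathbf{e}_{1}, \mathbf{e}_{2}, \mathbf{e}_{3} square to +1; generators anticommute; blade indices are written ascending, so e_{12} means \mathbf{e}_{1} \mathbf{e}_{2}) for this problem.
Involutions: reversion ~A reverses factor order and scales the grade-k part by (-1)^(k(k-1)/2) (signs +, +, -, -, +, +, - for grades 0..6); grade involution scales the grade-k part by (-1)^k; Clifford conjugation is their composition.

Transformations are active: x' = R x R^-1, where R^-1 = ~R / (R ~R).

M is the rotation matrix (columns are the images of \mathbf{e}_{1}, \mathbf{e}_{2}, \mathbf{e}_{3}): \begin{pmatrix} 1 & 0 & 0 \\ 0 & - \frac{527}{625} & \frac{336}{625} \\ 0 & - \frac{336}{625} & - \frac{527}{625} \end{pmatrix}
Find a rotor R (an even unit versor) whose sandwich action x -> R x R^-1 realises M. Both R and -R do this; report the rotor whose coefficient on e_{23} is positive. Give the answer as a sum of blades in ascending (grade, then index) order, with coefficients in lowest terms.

Method: write R = a + b12*e_{12} + b13*e_{13} + b23*e_{23} with a^2 + b12^2 + b13^2 + b23^2 = 1 (so R^-1 = ~R). Expanding the columns R e_j ~R gives tr M = 4a^2 - 1 and, from the antisymmetric part, M21 - M12 = -4a*b12, M13 - M31 = 4a*b13, M32 - M23 = -4a*b23.
Here tr M = -\frac{429}{625}, so a^2 = (1 + tr M)/4 = \frac{49}{625} and a = ±\frac{7}{25}. Taking a = \frac{7}{25}: M21 - M12 = 0, M13 - M31 = 0, M32 - M23 = -\frac{672}{625}, giving b12 = 0, b13 = 0, b23 = \frac{24}{25}, i.e. R = \frac{7}{25} + \frac{24}{25} e_{23}.
Its e_{23} coefficient is already positive.
Answer: \frac{7}{25} + \frac{24}{25} e_{23}. Why the constraint matters: R and -R act identically through the sandwich — M has trace -\frac{429}{625} either way — so only the sign condition on e_{23} picks one of the two preimages.


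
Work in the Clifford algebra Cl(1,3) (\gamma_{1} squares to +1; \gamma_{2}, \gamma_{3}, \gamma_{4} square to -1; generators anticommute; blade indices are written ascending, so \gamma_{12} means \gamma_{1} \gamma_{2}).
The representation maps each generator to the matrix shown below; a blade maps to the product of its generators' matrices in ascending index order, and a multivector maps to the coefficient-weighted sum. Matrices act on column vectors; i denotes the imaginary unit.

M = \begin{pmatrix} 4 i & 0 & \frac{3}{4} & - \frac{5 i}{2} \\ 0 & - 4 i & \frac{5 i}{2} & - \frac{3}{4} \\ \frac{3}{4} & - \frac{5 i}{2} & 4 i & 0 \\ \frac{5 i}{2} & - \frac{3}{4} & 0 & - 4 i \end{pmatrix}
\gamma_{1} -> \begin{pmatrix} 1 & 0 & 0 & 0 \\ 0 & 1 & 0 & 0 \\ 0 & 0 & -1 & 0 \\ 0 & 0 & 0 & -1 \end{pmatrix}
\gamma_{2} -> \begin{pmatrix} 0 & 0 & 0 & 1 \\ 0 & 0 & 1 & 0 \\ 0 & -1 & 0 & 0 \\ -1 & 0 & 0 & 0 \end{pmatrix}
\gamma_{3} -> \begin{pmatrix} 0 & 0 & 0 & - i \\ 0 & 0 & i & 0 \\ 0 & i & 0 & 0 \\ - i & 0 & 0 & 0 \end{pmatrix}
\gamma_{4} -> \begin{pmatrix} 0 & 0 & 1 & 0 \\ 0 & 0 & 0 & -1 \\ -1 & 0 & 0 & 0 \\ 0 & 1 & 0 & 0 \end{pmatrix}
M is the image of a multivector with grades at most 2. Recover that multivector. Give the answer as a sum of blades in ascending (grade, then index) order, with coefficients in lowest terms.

Method: the blade images are trace-orthogonal — tr(rho(e_A) rho(e_B)^-1) = 4 if A = B and 0 otherwise — and rho(e_A)^-1 = (e_A)^2 * rho(e_A) with (e_A)^2 = +1 or -1, so the coefficient of e_A in the preimage is (e_A)^2 * tr(M rho(e_A))/4.
Nonzero projections over blades of grade <= 2: \gamma_{13}: (\gamma_{13})^2 = +1, tr(M rho(\gamma_{13})) = 10, coefficient \frac{5}{2}; \gamma_{14}: (\gamma_{14})^2 = +1, tr(M rho(\gamma_{14})) = 3, coefficient \frac{3}{4}; \gamma_{23}: (\gamma_{23})^2 = -1, tr(M rho(\gamma_{23})) = 16, coefficient -4. Every other blade of grade <= 2 projects to 0.
Answer: \frac{5}{2} \gamma_{13} + \frac{3}{4} \gamma_{14} - 4 \gamma_{23}


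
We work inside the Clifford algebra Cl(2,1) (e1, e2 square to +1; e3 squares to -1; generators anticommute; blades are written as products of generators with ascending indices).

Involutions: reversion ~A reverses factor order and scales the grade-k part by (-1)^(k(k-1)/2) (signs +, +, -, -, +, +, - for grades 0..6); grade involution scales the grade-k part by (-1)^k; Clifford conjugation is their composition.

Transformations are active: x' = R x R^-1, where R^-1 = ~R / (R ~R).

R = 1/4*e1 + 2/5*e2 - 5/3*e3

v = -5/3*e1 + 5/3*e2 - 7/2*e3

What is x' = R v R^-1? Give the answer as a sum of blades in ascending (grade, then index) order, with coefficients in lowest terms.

~R = 1/4*e1 + 2/5*e2 - 5/3*e3, and R ~R = -9199/3600, so R^-1 = ~R / (-9199/3600).
R v = -67/12 + 13/12*e1 e2 - 263/72*e1 e3 + 62/45*e2 e3
Answer: 76145/27597*e1 + 2245/27597*e2 - 69607/18398*e3


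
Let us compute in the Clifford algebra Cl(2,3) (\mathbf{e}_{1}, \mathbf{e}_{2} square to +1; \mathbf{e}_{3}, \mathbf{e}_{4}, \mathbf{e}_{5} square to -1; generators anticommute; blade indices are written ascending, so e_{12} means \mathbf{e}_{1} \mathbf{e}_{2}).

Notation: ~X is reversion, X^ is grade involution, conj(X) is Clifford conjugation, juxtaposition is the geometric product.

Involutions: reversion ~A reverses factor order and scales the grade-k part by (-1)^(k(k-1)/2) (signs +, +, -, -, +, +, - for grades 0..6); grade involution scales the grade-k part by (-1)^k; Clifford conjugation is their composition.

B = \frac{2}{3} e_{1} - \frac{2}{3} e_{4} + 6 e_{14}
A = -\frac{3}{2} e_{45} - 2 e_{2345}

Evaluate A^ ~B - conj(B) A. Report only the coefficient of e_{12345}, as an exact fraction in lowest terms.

first term: e_{5} + 9 e_{15} - e_{145} + \frac{4}{3} e_{235} + 12 e_{1235} - \frac{4}{3} e_{12345}
second term: e_{5} - 9 e_{15} + e_{145} + \frac{4}{3} e_{235} - 12 e_{1235} + \frac{4}{3} e_{12345}
Answer: -\frac{8}{3}


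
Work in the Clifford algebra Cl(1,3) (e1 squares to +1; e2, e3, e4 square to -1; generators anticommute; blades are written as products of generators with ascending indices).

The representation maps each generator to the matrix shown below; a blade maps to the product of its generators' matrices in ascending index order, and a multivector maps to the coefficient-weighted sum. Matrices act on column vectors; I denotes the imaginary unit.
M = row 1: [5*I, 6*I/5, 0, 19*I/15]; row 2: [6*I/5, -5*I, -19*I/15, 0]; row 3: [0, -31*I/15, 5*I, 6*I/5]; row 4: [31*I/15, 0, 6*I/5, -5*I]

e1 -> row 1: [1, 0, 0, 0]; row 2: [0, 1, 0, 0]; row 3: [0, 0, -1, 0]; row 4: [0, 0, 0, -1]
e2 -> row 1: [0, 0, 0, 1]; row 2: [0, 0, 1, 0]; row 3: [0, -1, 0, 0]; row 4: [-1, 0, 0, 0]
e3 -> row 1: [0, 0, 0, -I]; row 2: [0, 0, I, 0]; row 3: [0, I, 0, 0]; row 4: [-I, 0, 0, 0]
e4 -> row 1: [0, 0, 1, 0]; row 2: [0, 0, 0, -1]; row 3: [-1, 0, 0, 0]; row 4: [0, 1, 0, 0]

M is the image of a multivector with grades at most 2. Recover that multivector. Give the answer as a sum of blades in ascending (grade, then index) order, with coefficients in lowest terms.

Method: the blade images are trace-orthogonal — tr(rho(e_A) rho(e_B)^-1) = 4 if A = B and 0 otherwise — and rho(e_A)^-1 = (e_A)^2 * rho(e_A) with (e_A)^2 = +1 or -1, so the coefficient of e_A in the preimage is (e_A)^2 * tr(M rho(e_A))/4.
Nonzero projections over blades of grade <= 2: e3: (e3)^2 = -1, tr(M rho(e3)) = 20/3, coefficient -5/3; e1 e3: (e1 e3)^2 = +1, tr(M rho(e1 e3)) = 8/5, coefficient 2/5; e2 e3: (e2 e3)^2 = -1, tr(M rho(e2 e3)) = 20, coefficient -5; e3 e4: (e3 e4)^2 = -1, tr(M rho(e3 e4)) = 24/5, coefficient -6/5. Every other blade of grade <= 2 projects to 0.
Answer: -5/3*e3 + 2/5*e1 e3 - 5*e2 e3 - 6/5*e3 e4


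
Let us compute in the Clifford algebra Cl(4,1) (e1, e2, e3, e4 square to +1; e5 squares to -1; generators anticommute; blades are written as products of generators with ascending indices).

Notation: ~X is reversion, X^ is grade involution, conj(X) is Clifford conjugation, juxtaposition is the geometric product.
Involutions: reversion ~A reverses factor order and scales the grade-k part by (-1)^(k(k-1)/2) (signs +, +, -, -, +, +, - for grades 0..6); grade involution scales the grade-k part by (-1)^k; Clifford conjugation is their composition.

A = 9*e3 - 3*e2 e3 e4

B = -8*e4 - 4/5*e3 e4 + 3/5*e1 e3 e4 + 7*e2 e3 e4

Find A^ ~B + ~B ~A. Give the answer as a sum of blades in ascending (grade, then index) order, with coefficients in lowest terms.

first term: 21 - 12/5*e2 - 36/5*e4 - 9/5*e1 e2 - 27/5*e1 e4 - 24*e2 e3 - 63*e2 e4 + 72*e3 e4
second term: 21 - 12/5*e2 - 36/5*e4 + 9/5*e1 e2 + 27/5*e1 e4 - 24*e2 e3 + 63*e2 e4 + 72*e3 e4
Answer: 42 - 24/5*e2 - 72/5*e4 - 48*e2 e3 + 144*e3 e4


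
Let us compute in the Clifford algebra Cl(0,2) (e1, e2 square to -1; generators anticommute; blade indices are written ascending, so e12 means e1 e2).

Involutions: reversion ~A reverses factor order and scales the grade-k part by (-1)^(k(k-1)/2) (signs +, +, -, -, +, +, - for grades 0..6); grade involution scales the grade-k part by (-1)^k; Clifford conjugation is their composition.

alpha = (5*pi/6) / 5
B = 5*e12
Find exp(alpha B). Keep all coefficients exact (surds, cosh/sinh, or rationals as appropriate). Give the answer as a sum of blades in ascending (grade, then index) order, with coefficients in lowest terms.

B^2 = (5)^2*(e12)^2 = 25*(-1) = -25 (a basis 2-blade squares to minus the product of its generators' squares).
B^2 = -25 — the series telescopes trigonometrically here: l = 5, alpha*l = 5*pi/6, so exp(alpha B) = cos(5*pi/6) + (sin(5*pi/6)/5)*B = -sqrt(3)/2 + (1/10)*B.
Answer: -sqrt(3)/2 + 1/2*e12


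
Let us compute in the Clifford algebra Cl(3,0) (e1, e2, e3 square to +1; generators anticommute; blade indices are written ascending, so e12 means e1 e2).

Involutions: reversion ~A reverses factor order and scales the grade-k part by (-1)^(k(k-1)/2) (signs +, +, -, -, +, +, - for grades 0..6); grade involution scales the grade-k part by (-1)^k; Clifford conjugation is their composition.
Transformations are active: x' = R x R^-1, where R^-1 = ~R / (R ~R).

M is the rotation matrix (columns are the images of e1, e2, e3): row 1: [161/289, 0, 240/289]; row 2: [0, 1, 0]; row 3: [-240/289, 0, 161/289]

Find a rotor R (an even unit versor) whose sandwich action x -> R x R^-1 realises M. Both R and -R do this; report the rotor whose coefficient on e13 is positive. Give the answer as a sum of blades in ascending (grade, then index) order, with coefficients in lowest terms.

Method: write R = a + b12*e12 + b13*e13 + b23*e23 with a^2 + b12^2 + b13^2 + b23^2 = 1 (so R^-1 = ~R). Expanding the columns R e_j ~R gives tr M = 4a^2 - 1 and, from the antisymmetric part, M21 - M12 = -4a*b12, M13 - M31 = 4a*b13, M32 - M23 = -4a*b23.
Here tr M = 611/289, so a^2 = (1 + tr M)/4 = 225/289 and a = ±15/17. Taking a = 15/17: M21 - M12 = 0, M13 - M31 = 480/289, M32 - M23 = 0, giving b12 = 0, b13 = 8/17, b23 = 0, i.e. R = 15/17 + 8/17*e13.
Its e13 coefficient is already positive.
Answer: 15/17 + 8/17*e13. Why the constraint matters: R and -R act identically through the sandwich — M has trace 611/289 either way — so only the sign condition on e13 picks one of the two preimages.


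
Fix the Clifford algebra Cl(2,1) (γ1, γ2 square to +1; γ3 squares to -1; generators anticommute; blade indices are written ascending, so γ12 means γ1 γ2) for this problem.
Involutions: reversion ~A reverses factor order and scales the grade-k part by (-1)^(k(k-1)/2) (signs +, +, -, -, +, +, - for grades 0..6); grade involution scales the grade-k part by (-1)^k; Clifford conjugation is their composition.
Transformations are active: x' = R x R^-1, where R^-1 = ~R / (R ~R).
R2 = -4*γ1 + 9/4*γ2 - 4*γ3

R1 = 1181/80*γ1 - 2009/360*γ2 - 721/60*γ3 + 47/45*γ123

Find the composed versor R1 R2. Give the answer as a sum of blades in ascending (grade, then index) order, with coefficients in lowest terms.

Distribute over the terms of R2 (each basis-blade product reordered to ascending indices, repeated generators contracted through their squares):
R1 (-4*γ1) = -1181/20 - 2009/90*γ12 - 721/15*γ13 - 188/45*γ23
R1 (9/4*γ2) = -2009/160 + 10629/320*γ12 - 47/20*γ13 + 2163/80*γ23
R1 (-4*γ3) = -721/15 + 188/45*γ12 - 1181/20*γ13 + 2009/90*γ23
Summing the partial products and collecting blades:
Answer: -57443/480 + 8681/576*γ12 - 1642/15*γ13 + 32531/720*γ23


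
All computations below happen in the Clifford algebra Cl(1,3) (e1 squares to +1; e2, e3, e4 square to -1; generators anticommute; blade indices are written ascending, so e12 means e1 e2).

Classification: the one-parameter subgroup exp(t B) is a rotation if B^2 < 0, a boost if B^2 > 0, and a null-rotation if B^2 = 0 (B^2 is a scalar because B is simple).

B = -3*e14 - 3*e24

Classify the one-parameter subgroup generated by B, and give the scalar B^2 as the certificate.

B^2 term by term: the squares give (-3)^2*(e14)^2 + (-3)^2*(e24)^2 = 9*(+1) + 9*(-1) = 0 (each basis 2-blade squares to minus the product of its generators' squares); cross terms between blades sharing an index anticommute and cancel. So B^2 = 0.
Answer: null-rotation, certificate B^2 = 0. One invariant decides it: the square 0 survives every conjugation, and its sign is exactly the classification.


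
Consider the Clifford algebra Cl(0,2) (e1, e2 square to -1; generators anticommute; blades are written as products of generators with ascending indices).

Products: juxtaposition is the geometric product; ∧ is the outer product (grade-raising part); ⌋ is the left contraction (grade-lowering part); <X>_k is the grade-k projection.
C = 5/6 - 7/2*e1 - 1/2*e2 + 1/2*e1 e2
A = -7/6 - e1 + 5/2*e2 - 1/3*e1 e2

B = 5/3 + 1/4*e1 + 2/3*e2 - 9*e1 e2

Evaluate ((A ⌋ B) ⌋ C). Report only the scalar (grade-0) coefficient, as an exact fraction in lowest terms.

step 1: -229/36 - 547/24*e1 - 88/9*e2 + 21/2*e1 e2
step 2: -41131/432 + 139/8*e1 + 2099/144*e2 - 229/72*e1 e2
Answer: -41131/432


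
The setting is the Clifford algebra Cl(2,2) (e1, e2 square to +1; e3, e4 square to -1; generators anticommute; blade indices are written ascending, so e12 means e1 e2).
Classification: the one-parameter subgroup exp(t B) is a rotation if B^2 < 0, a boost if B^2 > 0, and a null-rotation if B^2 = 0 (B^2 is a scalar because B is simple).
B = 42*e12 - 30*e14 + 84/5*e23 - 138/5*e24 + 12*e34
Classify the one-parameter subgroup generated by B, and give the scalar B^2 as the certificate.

B^2 term by term: the squares give (42)^2*(e12)^2 + (-30)^2*(e14)^2 + (84/5)^2*(e23)^2 + (-138/5)^2*(e24)^2 + (12)^2*(e34)^2 = 1764*(-1) + 900*(+1) + 7056/25*(+1) + 19044/25*(+1) + 144*(-1) = 36 (each basis 2-blade squares to minus the product of its generators' squares); cross terms between blades sharing an index anticommute and cancel; the commuting (index-disjoint) pairs give grade-4 terms 2*c*c'*(blade product), which cancel blade by blade — e1234: 1008 - 1008 = 0 — confirming B is simple. So B^2 = 36.
Answer: boost, certificate B^2 = 36. Why this suffices: the scalar 36 survives any versor conjugation, so its sign alone determines the class however B is presented.


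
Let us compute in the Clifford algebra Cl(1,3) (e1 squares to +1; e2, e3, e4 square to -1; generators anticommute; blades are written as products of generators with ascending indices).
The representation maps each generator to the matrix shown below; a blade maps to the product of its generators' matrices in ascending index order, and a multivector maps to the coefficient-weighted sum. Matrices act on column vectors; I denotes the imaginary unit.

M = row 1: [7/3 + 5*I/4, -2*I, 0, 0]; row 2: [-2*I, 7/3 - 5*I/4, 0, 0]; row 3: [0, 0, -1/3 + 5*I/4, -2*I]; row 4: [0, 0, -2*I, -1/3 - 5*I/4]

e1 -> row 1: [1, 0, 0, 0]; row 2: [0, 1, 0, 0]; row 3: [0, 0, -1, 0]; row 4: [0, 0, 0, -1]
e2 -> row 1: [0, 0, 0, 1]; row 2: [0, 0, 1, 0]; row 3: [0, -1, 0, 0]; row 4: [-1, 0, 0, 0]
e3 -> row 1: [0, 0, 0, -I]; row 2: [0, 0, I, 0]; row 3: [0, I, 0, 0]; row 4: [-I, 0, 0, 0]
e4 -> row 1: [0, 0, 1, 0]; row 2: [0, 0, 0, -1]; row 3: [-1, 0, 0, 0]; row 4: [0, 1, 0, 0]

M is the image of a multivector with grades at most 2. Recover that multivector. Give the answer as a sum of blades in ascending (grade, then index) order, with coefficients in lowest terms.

Method: the blade images are trace-orthogonal — tr(rho(e_A) rho(e_B)^-1) = 4 if A = B and 0 otherwise — and rho(e_A)^-1 = (e_A)^2 * rho(e_A) with (e_A)^2 = +1 or -1, so the coefficient of e_A in the preimage is (e_A)^2 * tr(M rho(e_A))/4.
Nonzero projections over blades of grade <= 2: 1: (1)^2 = +1, tr(M 1) = 4, coefficient 1; e1: (e1)^2 = +1, tr(M rho(e1)) = 16/3, coefficient 4/3; e2 e3: (e2 e3)^2 = -1, tr(M rho(e2 e3)) = 5, coefficient -5/4; e3 e4: (e3 e4)^2 = -1, tr(M rho(e3 e4)) = -8, coefficient 2. Every other blade of grade <= 2 projects to 0.
Answer: 1 + 4/3*e1 - 5/4*e2 e3 + 2*e3 e4


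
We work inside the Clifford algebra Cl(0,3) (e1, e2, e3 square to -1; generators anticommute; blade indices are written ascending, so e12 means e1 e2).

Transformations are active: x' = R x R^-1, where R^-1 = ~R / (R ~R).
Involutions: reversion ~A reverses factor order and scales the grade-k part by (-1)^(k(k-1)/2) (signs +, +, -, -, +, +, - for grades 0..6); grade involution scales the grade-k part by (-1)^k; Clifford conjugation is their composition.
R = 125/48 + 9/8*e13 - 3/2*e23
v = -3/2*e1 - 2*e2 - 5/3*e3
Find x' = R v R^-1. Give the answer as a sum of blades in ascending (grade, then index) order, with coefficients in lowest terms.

~R = 125/48 - 9/8*e13 + 3/2*e23, and R ~R = 23725/2304, so R^-1 = ~R / (23725/2304).
R v = -65/32*e1 - 185/24*e2 - 109/36*e3 + 9/2*e123
Answer: -39783/47450*e1 - 68378/23725*e2 + 385/2847*e3


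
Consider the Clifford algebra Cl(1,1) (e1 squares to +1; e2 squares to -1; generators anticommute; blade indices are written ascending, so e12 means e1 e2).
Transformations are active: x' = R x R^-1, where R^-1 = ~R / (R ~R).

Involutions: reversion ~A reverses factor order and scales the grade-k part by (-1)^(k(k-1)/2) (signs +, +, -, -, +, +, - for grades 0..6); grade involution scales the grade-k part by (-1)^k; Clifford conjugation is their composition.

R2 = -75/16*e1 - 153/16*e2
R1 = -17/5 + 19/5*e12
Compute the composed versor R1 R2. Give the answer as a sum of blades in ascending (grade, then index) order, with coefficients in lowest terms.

Distribute over the terms of R1 (each basis-blade product reordered to ascending indices, repeated generators contracted through their squares):
(-17/5) R2 = 255/16*e1 + 2601/80*e2
(19/5*e12) R2 = 2907/80*e1 + 285/16*e2
Summing the partial products and collecting blades:
Answer: 2091/40*e1 + 2013/40*e2


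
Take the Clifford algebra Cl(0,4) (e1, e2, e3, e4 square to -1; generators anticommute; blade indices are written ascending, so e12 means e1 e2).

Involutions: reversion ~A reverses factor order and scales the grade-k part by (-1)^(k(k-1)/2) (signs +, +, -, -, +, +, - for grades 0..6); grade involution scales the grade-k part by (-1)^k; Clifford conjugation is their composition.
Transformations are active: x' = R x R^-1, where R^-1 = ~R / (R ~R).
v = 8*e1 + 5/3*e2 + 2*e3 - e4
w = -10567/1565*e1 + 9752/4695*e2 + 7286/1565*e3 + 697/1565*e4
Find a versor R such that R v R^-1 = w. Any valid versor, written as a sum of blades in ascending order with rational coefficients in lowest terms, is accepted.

R = v + w = 1953/1565*e1 + 5859/1565*e2 + 10416/1565*e3 - 868/1565*e4 works: the equal norms (-646/9) guarantee its sandwich swaps v into w.
Answer: 1953/1565*e1 + 5859/1565*e2 + 10416/1565*e3 - 868/1565*e4


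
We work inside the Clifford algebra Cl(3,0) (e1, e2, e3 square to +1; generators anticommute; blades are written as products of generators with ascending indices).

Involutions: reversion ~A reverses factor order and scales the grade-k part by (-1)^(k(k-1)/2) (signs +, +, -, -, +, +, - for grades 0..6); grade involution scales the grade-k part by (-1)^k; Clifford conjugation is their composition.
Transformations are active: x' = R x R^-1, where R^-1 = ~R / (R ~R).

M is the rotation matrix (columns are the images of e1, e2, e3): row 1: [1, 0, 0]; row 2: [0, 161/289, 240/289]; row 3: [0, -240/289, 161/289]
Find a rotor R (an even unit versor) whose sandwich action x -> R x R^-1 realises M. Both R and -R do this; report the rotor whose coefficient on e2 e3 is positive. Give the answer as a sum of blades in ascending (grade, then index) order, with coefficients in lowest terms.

Method: write R = a + b12*e1 e2 + b13*e1 e3 + b23*e2 e3 with a^2 + b12^2 + b13^2 + b23^2 = 1 (so R^-1 = ~R). Expanding the columns R e_j ~R gives tr M = 4a^2 - 1 and, from the antisymmetric part, M21 - M12 = -4a*b12, M13 - M31 = 4a*b13, M32 - M23 = -4a*b23.
Here tr M = 611/289, so a^2 = (1 + tr M)/4 = 225/289 and a = ±15/17. Taking a = 15/17: M21 - M12 = 0, M13 - M31 = 0, M32 - M23 = -480/289, giving b12 = 0, b13 = 0, b23 = 8/17, i.e. R = 15/17 + 8/17*e2 e3.
Its e2 e3 coefficient is already positive.
Answer: 15/17 + 8/17*e2 e3. Key observation: the double cover Spin(3) -> SO(3) sends R and -R to the same matrix (trace 611/289 here), so the stated sign of the e2 e3 coefficient is what selects one sheet.


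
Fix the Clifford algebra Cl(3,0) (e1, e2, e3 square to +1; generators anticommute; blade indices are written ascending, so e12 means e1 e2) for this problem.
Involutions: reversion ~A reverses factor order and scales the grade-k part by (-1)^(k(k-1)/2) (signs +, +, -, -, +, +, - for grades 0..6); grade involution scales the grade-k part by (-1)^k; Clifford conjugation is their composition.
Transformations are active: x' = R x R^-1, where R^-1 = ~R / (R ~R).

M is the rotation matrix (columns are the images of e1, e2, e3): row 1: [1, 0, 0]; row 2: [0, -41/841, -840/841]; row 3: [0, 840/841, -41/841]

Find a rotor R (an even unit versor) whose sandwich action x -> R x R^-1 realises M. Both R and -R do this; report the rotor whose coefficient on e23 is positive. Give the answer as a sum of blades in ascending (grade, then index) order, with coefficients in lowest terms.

Method: write R = a + b12*e12 + b13*e13 + b23*e23 with a^2 + b12^2 + b13^2 + b23^2 = 1 (so R^-1 = ~R). Expanding the columns R e_j ~R gives tr M = 4a^2 - 1 and, from the antisymmetric part, M21 - M12 = -4a*b12, M13 - M31 = 4a*b13, M32 - M23 = -4a*b23.
Here tr M = 759/841, so a^2 = (1 + tr M)/4 = 400/841 and a = ±20/29. Taking a = 20/29: M21 - M12 = 0, M13 - M31 = 0, M32 - M23 = 1680/841, giving b12 = 0, b13 = 0, b23 = -21/29, i.e. R = 20/29 - 21/29*e23.
Its e23 coefficient is negative, so report the other preimage -R.
Answer: -20/29 + 21/29*e23. Recall the cover is two-to-one: with M of trace 759/841, both preimages act alike, and the stated e23 sign chooses the sheet.


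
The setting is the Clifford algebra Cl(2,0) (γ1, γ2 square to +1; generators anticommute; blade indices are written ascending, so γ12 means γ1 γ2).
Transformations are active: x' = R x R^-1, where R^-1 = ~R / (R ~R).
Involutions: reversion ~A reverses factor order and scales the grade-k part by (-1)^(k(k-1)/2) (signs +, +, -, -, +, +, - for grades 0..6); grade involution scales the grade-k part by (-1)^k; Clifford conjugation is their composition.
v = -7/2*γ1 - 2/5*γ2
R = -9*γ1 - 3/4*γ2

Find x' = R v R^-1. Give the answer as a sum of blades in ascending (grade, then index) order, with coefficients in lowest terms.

~R = -9*γ1 - 3/4*γ2, and R ~R = 1305/16, so R^-1 = ~R / (1305/16).
R v = 159/5 + 39/40*γ12
Answer: -5101/1450*γ1 - 134/725*γ2


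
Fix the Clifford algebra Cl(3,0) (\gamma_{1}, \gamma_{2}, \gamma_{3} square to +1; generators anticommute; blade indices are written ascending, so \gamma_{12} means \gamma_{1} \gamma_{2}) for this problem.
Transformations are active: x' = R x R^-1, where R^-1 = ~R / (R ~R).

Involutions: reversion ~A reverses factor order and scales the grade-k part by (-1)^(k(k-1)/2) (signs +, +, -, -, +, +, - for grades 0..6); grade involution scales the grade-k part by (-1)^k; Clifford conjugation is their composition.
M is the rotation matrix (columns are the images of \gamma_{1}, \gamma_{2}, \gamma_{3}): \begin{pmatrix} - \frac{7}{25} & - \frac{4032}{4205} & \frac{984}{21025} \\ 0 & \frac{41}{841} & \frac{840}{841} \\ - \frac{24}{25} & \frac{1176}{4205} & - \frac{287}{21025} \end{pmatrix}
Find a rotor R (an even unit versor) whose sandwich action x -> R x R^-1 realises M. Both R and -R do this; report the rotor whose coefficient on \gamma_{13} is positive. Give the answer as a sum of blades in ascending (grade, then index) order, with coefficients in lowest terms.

Method: write R = a + b12*\gamma_{12} + b13*\gamma_{13} + b23*\gamma_{23} with a^2 + b12^2 + b13^2 + b23^2 = 1 (so R^-1 = ~R). Expanding the columns R e_j ~R gives tr M = 4a^2 - 1 and, from the antisymmetric part, M21 - M12 = -4a*b12, M13 - M31 = 4a*b13, M32 - M23 = -4a*b23.
Here tr M = -\frac{5149}{21025}, so a^2 = (1 + tr M)/4 = \frac{3969}{21025} and a = ±\frac{63}{145}. Taking a = \frac{63}{145}: M21 - M12 = \frac{4032}{4205}, M13 - M31 = \frac{21168}{21025}, M32 - M23 = -\frac{3024}{4205}, giving b12 = -\frac{16}{29}, b13 = \frac{84}{145}, b23 = \frac{12}{29}, i.e. R = \frac{63}{145} - \frac{16}{29} \gamma_{12} + \frac{84}{145} \gamma_{13} + \frac{12}{29} \gamma_{23}.
Its \gamma_{13} coefficient is already positive.
Answer: \frac{63}{145} - \frac{16}{29} \gamma_{12} + \frac{84}{145} \gamma_{13} + \frac{12}{29} \gamma_{23}. Sheet selection: the two-to-one cover makes ±R indistinguishable at the matrix level (trace -\frac{5149}{21025}), so uniqueness comes from the required sign on \gamma_{13}.
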